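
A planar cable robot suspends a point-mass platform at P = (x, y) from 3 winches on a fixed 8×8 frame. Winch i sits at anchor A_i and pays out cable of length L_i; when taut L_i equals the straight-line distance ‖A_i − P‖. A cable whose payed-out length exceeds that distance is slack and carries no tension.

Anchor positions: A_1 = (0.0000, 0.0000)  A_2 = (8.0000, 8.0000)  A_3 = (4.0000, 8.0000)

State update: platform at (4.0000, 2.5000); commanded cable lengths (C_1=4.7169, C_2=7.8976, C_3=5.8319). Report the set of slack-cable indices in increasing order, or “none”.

cable 1: L_1 = ‖A_1−P‖ = 4.7170;  C_1 = 4.7169 → taut
cable 2: L_2 = ‖A_2−P‖ = 6.8007;  C_2 = 7.8976 → slack
cable 3: L_3 = ‖A_3−P‖ = 5.5000;  C_3 = 5.8319 → slack

2, 3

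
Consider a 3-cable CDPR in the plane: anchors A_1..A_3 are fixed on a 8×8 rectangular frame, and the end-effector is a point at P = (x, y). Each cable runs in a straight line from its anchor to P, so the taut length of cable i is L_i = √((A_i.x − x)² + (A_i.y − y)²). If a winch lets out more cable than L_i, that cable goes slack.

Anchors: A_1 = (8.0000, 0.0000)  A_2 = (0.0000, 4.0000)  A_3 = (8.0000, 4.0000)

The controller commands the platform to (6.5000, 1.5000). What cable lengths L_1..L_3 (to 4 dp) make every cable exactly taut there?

(2.1213, 6.9642, 2.9155)

L_1 = √((8.0000−6.5000)² + (0.0000−1.5000)²) = 2.1213
L_2 = √((0.0000−6.5000)² + (4.0000−1.5000)²) = 6.9642
L_3 = √((8.0000−6.5000)² + (4.0000−1.5000)²) = 2.9155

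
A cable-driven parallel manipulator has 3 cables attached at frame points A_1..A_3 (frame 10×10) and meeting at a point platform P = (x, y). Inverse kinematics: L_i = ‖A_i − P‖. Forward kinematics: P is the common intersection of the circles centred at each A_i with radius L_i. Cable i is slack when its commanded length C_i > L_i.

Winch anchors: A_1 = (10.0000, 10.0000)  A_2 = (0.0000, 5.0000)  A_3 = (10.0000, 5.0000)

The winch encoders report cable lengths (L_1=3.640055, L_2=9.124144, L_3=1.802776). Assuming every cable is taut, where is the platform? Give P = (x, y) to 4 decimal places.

(9.0000, 6.5000)

each cable: (A_i−P)·(A_i−P) = L_i²; let q_i = ‖A_i‖²−L_i²
q_1 = 100.0000+100.0000−13.2500 = 186.7500
row 1: 20.0000x + 10.0000y = 245.0000  (q_2=-58.2500)
row 2: 0.0000x + 10.0000y = 65.0000  (q_3=121.7500)
Cramer on rows 1–2 → x = 9.0000, y = 6.5000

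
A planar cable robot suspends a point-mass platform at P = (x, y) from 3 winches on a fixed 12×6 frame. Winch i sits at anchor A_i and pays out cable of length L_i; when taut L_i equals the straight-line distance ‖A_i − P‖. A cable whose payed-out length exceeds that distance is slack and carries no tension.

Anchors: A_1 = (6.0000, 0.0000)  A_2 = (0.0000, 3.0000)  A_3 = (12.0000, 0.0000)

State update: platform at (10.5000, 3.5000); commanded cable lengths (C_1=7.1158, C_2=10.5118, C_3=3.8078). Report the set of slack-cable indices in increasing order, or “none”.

1

cable 1: √((-4.5000)²+(-3.5000)²)=5.7009, C_1=7.1158: slack
cable 2: √((-10.5000)²+(-0.5000)²)=10.5119, C_2=10.5118: taut
cable 3: √((1.5000)²+(-3.5000)²)=3.8079, C_3=3.8078: taut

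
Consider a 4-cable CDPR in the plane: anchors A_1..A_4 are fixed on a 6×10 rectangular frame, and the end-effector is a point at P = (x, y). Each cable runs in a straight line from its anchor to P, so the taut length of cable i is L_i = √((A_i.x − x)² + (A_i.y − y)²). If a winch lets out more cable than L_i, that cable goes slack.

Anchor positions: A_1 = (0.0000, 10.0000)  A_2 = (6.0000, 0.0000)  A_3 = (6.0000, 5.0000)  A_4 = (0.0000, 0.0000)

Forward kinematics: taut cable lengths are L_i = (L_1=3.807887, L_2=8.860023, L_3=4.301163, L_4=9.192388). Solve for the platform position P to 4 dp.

circle eqns → linear via eq_j − eq_1; set q_j = A_j·A_j − L_j²
q_1 = 0.0000+100.0000−14.5000 = 85.5000
-12.0000·x + 20.0000·y = q_1−q_2 = 128.0000
-12.0000·x + 10.0000·y = q_1−q_3 = 43.0000
0.0000·x + 20.0000·y = q_1−q_4 = 170.0000
solve first two rows → x=3.5000, y=8.5000
check cable 4: ‖A_4−P‖² = 84.5000 ≈ L_4² = 84.5000 ✓

(3.5000, 8.5000)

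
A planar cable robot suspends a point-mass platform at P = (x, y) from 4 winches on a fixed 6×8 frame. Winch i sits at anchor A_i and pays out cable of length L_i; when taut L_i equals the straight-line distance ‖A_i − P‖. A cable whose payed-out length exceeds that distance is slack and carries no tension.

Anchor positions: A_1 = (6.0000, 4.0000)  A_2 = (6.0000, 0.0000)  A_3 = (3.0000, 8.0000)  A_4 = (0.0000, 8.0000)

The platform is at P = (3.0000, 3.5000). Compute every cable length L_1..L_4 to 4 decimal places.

L_1: Δ = A_1−P = (3.0000, 0.5000) → ‖Δ‖ = √9.2500 = 3.0414
L_2: Δ = A_2−P = (3.0000, -3.5000) → ‖Δ‖ = √21.2500 = 4.6098
L_3: Δ = A_3−P = (0.0000, 4.5000) → ‖Δ‖ = √20.2500 = 4.5000
L_4: Δ = A_4−P = (-3.0000, 4.5000) → ‖Δ‖ = √29.2500 = 5.4083

(3.0414, 4.6098, 4.5000, 5.4083)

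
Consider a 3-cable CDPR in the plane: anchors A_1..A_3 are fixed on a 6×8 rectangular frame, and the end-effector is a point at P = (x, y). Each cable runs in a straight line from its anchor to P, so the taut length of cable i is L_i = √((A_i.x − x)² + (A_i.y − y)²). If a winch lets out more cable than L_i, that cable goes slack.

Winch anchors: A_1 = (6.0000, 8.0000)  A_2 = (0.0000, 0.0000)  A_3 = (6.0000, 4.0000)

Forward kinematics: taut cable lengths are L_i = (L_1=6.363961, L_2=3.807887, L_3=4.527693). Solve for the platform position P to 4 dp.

(1.5000, 3.5000)

each cable: (A_i−P)·(A_i−P) = L_i²; let c_i = ‖A_i‖²−L_i²
c_1 = 36.0000+64.0000−40.5000 = 59.5000
row 1: 12.0000x + 16.0000y = 74.0000  (c_2=-14.5000)
row 2: 0.0000x + 8.0000y = 28.0000  (c_3=31.5000)
Cramer on rows 1–2 → x = 1.5000, y = 3.5000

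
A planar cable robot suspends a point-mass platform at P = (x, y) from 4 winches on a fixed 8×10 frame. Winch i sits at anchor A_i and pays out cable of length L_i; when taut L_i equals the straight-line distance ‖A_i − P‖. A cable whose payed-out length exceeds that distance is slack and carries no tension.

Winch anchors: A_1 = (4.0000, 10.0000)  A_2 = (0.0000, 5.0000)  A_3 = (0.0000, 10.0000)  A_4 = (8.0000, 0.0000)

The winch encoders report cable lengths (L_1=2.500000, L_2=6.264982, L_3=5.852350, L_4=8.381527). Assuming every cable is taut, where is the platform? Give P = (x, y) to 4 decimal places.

(5.5000, 8.0000)

expand ‖A_i−P‖²=L_i² and subtract eq 1 (q_i ≔ ‖A_i‖²−L_i²)
q_1 = 16.0000+100.0000−6.2500 = 109.7500
eq1−eq2 → [8.0000  10.0000]·P = 124.0000
eq1−eq3 → [8.0000  0.0000]·P = 44.0000
eq1−eq4 → [-8.0000  20.0000]·P = 116.0000
2×2 solve → P = (5.5000, 8.0000)
check cable 4: ‖A_4−P‖² = 70.2500 ≈ L_4² = 70.2500 ✓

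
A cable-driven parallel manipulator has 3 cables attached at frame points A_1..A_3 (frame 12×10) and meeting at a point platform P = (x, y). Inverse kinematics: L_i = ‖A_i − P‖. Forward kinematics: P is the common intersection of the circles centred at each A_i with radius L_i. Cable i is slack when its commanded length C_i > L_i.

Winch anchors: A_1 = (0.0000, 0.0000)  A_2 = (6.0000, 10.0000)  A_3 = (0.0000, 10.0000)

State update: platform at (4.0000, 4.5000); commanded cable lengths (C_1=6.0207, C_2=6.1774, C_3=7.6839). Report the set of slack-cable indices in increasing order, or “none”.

2, 3

cable 1: L_1 = ‖A_1−P‖ = 6.0208;  C_1 = 6.0207 → taut
cable 2: L_2 = ‖A_2−P‖ = 5.8523;  C_2 = 6.1774 → slack
cable 3: L_3 = ‖A_3−P‖ = 6.8007;  C_3 = 7.6839 → slack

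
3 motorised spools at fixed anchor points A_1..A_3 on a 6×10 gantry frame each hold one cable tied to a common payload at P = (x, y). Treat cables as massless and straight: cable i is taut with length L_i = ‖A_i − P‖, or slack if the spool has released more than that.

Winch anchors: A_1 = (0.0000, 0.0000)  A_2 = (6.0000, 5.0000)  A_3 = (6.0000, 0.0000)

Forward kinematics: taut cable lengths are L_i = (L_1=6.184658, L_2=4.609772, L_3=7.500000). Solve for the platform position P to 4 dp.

each cable: (A_i−P)·(A_i−P) = L_i²; let k_i = ‖A_i‖²−L_i²
k_1 = 0.0000+0.0000−38.2500 = -38.2500
row 1: -12.0000x − 10.0000y = -78.0000  (k_2=39.7500)
row 2: -12.0000x + 0.0000y = -18.0000  (k_3=-20.2500)
Cramer on rows 1–2 → x = 1.5000, y = 6.0000

(1.5000, 6.0000)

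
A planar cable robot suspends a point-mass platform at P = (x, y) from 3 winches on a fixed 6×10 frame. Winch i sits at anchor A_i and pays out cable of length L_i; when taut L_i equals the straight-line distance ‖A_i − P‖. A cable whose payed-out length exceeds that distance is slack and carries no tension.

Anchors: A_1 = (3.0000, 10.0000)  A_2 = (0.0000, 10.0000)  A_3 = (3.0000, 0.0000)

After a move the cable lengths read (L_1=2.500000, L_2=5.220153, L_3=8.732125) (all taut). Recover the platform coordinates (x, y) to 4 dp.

circle eqns → linear via eq_j − eq_1; set q_j = A_j·A_j − L_j²
q_1 = 9.0000+100.0000−6.2500 = 102.7500
6.0000·x + 0.0000·y = q_1−q_2 = 30.0000
0.0000·x + 20.0000·y = q_1−q_3 = 170.0000
solve first two rows → x=5.0000, y=8.5000

(5.0000, 8.5000)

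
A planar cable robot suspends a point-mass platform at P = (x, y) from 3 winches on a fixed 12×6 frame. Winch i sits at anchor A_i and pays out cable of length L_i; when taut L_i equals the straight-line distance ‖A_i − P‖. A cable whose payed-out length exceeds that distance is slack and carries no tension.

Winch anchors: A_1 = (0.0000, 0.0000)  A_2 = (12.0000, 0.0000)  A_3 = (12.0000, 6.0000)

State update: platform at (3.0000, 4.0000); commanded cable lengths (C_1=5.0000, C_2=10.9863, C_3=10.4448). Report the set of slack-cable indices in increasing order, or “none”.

i=1: geometric 5.0000 vs commanded 5.0000 ⇒ taut
i=2: geometric 9.8489 vs commanded 10.9863 ⇒ slack
i=3: geometric 9.2195 vs commanded 10.4448 ⇒ slack

2, 3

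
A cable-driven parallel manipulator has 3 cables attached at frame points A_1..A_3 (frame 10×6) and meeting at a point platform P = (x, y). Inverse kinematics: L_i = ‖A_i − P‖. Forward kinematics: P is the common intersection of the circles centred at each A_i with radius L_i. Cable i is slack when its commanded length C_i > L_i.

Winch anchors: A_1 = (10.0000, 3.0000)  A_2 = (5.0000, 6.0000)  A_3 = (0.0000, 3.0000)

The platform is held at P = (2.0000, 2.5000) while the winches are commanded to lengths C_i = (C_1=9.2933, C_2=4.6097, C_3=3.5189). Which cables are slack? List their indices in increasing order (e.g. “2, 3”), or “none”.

1, 3

cable 1: L_1 = ‖A_1−P‖ = 8.0156;  C_1 = 9.2933 → slack
cable 2: L_2 = ‖A_2−P‖ = 4.6098;  C_2 = 4.6097 → taut
cable 3: L_3 = ‖A_3−P‖ = 2.0616;  C_3 = 3.5189 → slack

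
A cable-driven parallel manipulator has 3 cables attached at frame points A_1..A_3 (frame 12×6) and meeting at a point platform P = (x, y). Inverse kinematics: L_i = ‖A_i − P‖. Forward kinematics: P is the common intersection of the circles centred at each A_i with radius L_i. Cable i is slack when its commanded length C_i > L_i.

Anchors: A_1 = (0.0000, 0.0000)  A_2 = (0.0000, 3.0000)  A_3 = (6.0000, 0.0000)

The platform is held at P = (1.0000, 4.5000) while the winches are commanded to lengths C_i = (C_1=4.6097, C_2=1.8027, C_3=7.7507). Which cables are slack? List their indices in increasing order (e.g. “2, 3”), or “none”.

cable 1: √((-1.0000)²+(-4.5000)²)=4.6098, C_1=4.6097: taut
cable 2: √((-1.0000)²+(-1.5000)²)=1.8028, C_2=1.8027: taut
cable 3: √((5.0000)²+(-4.5000)²)=6.7268, C_3=7.7507: slack

3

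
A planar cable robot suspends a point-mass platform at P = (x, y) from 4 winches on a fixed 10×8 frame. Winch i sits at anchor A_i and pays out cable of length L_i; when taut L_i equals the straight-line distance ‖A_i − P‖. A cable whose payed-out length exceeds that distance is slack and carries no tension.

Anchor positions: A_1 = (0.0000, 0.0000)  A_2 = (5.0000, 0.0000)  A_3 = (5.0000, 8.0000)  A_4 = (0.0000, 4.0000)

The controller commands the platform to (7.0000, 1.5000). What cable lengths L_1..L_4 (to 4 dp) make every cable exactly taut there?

(7.1589, 2.5000, 6.8007, 7.4330)

L_1: Δ = A_1−P = (-7.0000, -1.5000) → ‖Δ‖ = √51.2500 = 7.1589
L_2: Δ = A_2−P = (-2.0000, -1.5000) → ‖Δ‖ = √6.2500 = 2.5000
L_3: Δ = A_3−P = (-2.0000, 6.5000) → ‖Δ‖ = √46.2500 = 6.8007
L_4: Δ = A_4−P = (-7.0000, 2.5000) → ‖Δ‖ = √55.2500 = 7.4330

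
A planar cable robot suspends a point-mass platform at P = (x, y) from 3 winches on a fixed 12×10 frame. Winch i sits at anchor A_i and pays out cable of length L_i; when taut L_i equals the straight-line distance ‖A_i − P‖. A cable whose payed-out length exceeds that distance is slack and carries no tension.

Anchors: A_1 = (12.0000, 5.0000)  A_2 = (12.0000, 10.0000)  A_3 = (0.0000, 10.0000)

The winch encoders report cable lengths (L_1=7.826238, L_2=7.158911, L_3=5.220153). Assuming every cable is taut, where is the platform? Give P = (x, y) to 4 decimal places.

(5.0000, 8.5000)

circle eqns → linear via eq_j − eq_1; set k_j = A_j·A_j − L_j²
k_1 = 144.0000+25.0000−61.2500 = 107.7500
0.0000·x − 10.0000·y = k_1−k_2 = -85.0000
24.0000·x − 10.0000·y = k_1−k_3 = 35.0000
solve first two rows → x=5.0000, y=8.5000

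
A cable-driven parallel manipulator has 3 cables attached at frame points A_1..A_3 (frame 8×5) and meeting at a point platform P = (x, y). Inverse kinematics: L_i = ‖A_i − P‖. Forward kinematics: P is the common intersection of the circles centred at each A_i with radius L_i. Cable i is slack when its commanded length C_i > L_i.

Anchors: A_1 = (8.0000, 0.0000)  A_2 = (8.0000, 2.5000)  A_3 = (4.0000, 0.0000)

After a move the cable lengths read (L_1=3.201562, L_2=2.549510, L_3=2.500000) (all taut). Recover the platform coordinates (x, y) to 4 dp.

(5.5000, 2.0000)

circle eqns → linear via eq_j − eq_1; set q_j = A_j·A_j − L_j²
q_1 = 64.0000+0.0000−10.2500 = 53.7500
0.0000·x − 5.0000·y = q_1−q_2 = -10.0000
8.0000·x + 0.0000·y = q_1−q_3 = 44.0000
solve first two rows → x=5.5000, y=2.0000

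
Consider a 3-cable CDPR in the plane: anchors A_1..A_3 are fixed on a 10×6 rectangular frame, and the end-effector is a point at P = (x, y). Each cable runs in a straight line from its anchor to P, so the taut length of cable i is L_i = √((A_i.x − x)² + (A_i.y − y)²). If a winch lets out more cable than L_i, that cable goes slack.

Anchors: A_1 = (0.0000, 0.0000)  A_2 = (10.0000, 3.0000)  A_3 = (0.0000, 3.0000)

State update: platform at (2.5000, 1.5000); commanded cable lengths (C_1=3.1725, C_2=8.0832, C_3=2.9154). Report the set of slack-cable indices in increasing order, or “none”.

cable 1: √((-2.5000)²+(-1.5000)²)=2.9155, C_1=3.1725: slack
cable 2: √((7.5000)²+(1.5000)²)=7.6485, C_2=8.0832: slack
cable 3: √((-2.5000)²+(1.5000)²)=2.9155, C_3=2.9154: taut

1, 2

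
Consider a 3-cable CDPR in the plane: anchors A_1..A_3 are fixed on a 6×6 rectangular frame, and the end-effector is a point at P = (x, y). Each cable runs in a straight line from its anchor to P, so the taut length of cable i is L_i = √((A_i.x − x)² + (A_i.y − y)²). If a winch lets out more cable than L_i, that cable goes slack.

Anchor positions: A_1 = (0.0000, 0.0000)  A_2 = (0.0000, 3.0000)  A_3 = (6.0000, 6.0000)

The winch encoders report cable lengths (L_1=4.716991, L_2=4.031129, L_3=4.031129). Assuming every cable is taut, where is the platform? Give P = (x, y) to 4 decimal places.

(4.0000, 2.5000)

each cable: (A_i−P)·(A_i−P) = L_i²; let c_i = ‖A_i‖²−L_i²
c_1 = 0.0000+0.0000−22.2500 = -22.2500
row 1: 0.0000x − 6.0000y = -15.0000  (c_2=-7.2500)
row 2: -12.0000x − 12.0000y = -78.0000  (c_3=55.7500)
Cramer on rows 1–2 → x = 4.0000, y = 2.5000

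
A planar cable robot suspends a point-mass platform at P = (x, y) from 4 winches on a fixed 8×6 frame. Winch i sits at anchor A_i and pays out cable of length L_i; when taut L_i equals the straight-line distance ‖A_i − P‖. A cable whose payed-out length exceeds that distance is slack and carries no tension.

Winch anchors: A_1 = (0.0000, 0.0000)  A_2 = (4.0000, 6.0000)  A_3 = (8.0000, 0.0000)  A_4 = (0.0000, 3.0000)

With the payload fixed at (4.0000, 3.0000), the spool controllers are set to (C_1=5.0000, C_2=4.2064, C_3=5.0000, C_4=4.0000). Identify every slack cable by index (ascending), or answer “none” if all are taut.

2

i=1: geometric 5.0000 vs commanded 5.0000 ⇒ taut
i=2: geometric 3.0000 vs commanded 4.2064 ⇒ slack
i=3: geometric 5.0000 vs commanded 5.0000 ⇒ taut
i=4: geometric 4.0000 vs commanded 4.0000 ⇒ taut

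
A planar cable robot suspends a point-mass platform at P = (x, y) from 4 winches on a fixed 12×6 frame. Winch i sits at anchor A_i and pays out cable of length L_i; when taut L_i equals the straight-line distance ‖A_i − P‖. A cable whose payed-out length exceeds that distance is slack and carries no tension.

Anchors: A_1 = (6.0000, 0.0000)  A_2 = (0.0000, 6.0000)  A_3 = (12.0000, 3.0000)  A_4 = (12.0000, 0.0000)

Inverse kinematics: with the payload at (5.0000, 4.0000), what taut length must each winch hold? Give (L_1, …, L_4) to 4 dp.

cable 1: Δx=1.0000, Δy=-4.0000; L_1 = √(Δx²+Δy²) = 4.1231
cable 2: Δx=-5.0000, Δy=2.0000; L_2 = √(Δx²+Δy²) = 5.3852
cable 3: Δx=7.0000, Δy=-1.0000; L_3 = √(Δx²+Δy²) = 7.0711
cable 4: Δx=7.0000, Δy=-4.0000; L_4 = √(Δx²+Δy²) = 8.0623

(4.1231, 5.3852, 7.0711, 8.0623)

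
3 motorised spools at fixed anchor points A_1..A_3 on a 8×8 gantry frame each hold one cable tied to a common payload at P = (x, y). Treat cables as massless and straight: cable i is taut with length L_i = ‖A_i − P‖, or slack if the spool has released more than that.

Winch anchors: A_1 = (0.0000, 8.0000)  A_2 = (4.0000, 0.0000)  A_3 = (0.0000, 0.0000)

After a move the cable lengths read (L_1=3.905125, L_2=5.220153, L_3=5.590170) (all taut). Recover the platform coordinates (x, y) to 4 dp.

(2.5000, 5.0000)

each cable: (A_i−P)·(A_i−P) = L_i²; let k_i = ‖A_i‖²−L_i²
k_1 = 0.0000+64.0000−15.2500 = 48.7500
row 1: -8.0000x + 16.0000y = 60.0000  (k_2=-11.2500)
row 2: 0.0000x + 16.0000y = 80.0000  (k_3=-31.2500)
Cramer on rows 1–2 → x = 2.5000, y = 5.0000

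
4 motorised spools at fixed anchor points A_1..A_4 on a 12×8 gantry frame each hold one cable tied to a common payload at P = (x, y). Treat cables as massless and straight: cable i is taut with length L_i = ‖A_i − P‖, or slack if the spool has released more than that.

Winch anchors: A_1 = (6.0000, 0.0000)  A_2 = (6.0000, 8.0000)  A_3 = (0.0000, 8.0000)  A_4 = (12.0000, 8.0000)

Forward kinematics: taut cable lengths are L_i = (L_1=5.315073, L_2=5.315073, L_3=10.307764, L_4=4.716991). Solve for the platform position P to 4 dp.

(9.5000, 4.0000)

expand ‖A_i−P‖²=L_i² and subtract eq 1 (q_i ≔ ‖A_i‖²−L_i²)
q_1 = 36.0000+0.0000−28.2500 = 7.7500
eq1−eq2 → [0.0000  -16.0000]·P = -64.0000
eq1−eq3 → [12.0000  -16.0000]·P = 50.0000
eq1−eq4 → [-12.0000  -16.0000]·P = -178.0000
2×2 solve → P = (9.5000, 4.0000)
check cable 4: ‖A_4−P‖² = 22.2500 ≈ L_4² = 22.2500 ✓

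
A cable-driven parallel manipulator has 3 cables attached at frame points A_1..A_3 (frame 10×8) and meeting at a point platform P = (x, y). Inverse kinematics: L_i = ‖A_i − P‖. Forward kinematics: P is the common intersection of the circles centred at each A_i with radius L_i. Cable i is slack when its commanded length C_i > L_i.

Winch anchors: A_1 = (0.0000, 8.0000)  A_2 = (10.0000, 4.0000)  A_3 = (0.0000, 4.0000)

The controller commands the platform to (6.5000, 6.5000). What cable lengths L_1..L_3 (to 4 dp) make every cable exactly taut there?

L_1 = √((0.0000−6.5000)² + (8.0000−6.5000)²) = 6.6708
L_2 = √((10.0000−6.5000)² + (4.0000−6.5000)²) = 4.3012
L_3 = √((0.0000−6.5000)² + (4.0000−6.5000)²) = 6.9642

(6.6708, 4.3012, 6.9642)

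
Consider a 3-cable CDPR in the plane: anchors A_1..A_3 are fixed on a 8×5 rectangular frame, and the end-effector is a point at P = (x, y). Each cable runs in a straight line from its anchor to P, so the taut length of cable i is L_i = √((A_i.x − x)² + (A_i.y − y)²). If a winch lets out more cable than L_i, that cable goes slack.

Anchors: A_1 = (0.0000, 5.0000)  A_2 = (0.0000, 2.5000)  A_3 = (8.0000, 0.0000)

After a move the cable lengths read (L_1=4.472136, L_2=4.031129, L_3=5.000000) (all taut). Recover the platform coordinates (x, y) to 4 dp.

(4.0000, 3.0000)

expand ‖A_i−P‖²=L_i² and subtract eq 1 (c_i ≔ ‖A_i‖²−L_i²)
c_1 = 0.0000+25.0000−20.0000 = 5.0000
eq1−eq2 → [0.0000  5.0000]·P = 15.0000
eq1−eq3 → [-16.0000  10.0000]·P = -34.0000
2×2 solve → P = (4.0000, 3.0000)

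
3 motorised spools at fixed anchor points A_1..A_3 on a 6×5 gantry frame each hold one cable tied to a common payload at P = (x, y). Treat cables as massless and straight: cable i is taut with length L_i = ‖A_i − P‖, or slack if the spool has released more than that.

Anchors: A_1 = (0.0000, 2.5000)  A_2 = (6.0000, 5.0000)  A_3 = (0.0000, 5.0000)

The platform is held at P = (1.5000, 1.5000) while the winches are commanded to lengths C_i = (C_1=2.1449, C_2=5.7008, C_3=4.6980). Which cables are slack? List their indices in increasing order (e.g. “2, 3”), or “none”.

1, 3

cable 1: √((-1.5000)²+(1.0000)²)=1.8028, C_1=2.1449: slack
cable 2: √((4.5000)²+(3.5000)²)=5.7009, C_2=5.7008: taut
cable 3: √((-1.5000)²+(3.5000)²)=3.8079, C_3=4.6980: slack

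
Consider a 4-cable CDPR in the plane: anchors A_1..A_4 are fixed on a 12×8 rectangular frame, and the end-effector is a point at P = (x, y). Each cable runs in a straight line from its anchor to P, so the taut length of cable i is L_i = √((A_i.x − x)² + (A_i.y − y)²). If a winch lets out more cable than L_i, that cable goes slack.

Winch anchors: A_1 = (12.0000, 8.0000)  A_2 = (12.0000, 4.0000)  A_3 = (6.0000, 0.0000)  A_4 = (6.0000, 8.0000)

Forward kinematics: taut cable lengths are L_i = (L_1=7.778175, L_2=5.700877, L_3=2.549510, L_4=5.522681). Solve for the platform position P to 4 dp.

each cable: (A_i−P)·(A_i−P) = L_i²; let k_i = ‖A_i‖²−L_i²
k_1 = 144.0000+64.0000−60.5000 = 147.5000
row 1: 0.0000x + 8.0000y = 20.0000  (k_2=127.5000)
row 2: 12.0000x + 16.0000y = 118.0000  (k_3=29.5000)
row 3: 12.0000x + 0.0000y = 78.0000  (k_4=69.5000)
Cramer on rows 1–2 → x = 6.5000, y = 2.5000
check cable 4: ‖A_4−P‖² = 30.5000 ≈ L_4² = 30.5000 ✓

(6.5000, 2.5000)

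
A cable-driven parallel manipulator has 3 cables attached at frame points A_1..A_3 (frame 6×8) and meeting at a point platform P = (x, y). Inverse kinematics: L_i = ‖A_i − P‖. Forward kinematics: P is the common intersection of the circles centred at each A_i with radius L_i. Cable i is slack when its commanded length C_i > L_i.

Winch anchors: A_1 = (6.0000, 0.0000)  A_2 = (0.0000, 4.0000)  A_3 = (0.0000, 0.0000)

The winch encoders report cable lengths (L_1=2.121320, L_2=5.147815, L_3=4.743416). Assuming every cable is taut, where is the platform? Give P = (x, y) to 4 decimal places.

expand ‖A_i−P‖²=L_i² and subtract eq 1 (q_i ≔ ‖A_i‖²−L_i²)
q_1 = 36.0000+0.0000−4.5000 = 31.5000
eq1−eq2 → [12.0000  -8.0000]·P = 42.0000
eq1−eq3 → [12.0000  0.0000]·P = 54.0000
2×2 solve → P = (4.5000, 1.5000)

(4.5000, 1.5000)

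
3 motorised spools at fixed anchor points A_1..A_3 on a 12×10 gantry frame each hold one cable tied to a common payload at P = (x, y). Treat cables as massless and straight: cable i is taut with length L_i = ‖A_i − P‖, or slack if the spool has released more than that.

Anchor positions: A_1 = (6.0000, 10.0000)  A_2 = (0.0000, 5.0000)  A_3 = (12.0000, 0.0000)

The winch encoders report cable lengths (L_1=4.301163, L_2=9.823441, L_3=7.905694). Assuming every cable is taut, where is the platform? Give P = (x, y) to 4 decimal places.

(9.5000, 7.5000)

each cable: (A_i−P)·(A_i−P) = L_i²; let q_i = ‖A_i‖²−L_i²
q_1 = 36.0000+100.0000−18.5000 = 117.5000
row 1: 12.0000x + 10.0000y = 189.0000  (q_2=-71.5000)
row 2: -12.0000x + 20.0000y = 36.0000  (q_3=81.5000)
Cramer on rows 1–2 → x = 9.5000, y = 7.5000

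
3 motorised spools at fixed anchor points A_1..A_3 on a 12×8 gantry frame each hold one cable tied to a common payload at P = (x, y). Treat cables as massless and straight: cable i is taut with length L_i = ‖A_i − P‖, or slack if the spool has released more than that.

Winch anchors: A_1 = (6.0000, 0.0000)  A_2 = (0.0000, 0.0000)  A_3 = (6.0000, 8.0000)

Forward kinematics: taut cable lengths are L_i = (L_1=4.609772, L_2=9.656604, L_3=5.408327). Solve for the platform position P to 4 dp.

each cable: (A_i−P)·(A_i−P) = L_i²; let k_i = ‖A_i‖²−L_i²
k_1 = 36.0000+0.0000−21.2500 = 14.7500
row 1: 12.0000x + 0.0000y = 108.0000  (k_2=-93.2500)
row 2: 0.0000x − 16.0000y = -56.0000  (k_3=70.7500)
Cramer on rows 1–2 → x = 9.0000, y = 3.5000

(9.0000, 3.5000)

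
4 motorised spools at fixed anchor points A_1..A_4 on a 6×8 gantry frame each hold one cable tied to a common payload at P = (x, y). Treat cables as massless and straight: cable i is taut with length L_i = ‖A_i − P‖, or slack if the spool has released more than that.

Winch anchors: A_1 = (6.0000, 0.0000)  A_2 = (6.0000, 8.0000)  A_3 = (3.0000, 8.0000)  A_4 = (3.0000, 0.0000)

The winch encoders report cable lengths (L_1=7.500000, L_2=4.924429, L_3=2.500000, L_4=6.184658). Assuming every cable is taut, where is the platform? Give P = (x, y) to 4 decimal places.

expand ‖A_i−P‖²=L_i² and subtract eq 1 (c_i ≔ ‖A_i‖²−L_i²)
c_1 = 36.0000+0.0000−56.2500 = -20.2500
eq1−eq2 → [0.0000  -16.0000]·P = -96.0000
eq1−eq3 → [6.0000  -16.0000]·P = -87.0000
eq1−eq4 → [6.0000  0.0000]·P = 9.0000
2×2 solve → P = (1.5000, 6.0000)
check cable 4: ‖A_4−P‖² = 38.2500 ≈ L_4² = 38.2500 ✓

(1.5000, 6.0000)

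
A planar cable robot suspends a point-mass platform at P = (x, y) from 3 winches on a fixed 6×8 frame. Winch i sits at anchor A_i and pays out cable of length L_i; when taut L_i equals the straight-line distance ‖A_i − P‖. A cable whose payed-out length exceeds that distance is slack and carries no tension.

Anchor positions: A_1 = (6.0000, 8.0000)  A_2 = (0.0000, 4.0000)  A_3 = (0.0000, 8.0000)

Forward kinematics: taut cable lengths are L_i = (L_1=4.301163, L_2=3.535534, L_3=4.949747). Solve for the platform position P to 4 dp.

each cable: (A_i−P)·(A_i−P) = L_i²; let k_i = ‖A_i‖²−L_i²
k_1 = 36.0000+64.0000−18.5000 = 81.5000
row 1: 12.0000x + 8.0000y = 78.0000  (k_2=3.5000)
row 2: 12.0000x + 0.0000y = 42.0000  (k_3=39.5000)
Cramer on rows 1–2 → x = 3.5000, y = 4.5000

(3.5000, 4.5000)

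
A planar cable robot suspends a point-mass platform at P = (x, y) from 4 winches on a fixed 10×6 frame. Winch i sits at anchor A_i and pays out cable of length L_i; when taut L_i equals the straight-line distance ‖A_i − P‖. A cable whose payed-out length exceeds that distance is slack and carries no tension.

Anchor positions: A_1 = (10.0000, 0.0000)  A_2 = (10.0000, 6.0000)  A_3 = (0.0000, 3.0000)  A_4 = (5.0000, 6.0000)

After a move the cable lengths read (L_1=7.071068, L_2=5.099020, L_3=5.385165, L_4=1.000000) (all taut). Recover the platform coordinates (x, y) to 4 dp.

circle eqns → linear via eq_j − eq_1; set k_j = A_j·A_j − L_j²
k_1 = 100.0000+0.0000−50.0000 = 50.0000
0.0000·x − 12.0000·y = k_1−k_2 = -60.0000
20.0000·x − 6.0000·y = k_1−k_3 = 70.0000
10.0000·x − 12.0000·y = k_1−k_4 = -10.0000
solve first two rows → x=5.0000, y=5.0000
check cable 4: ‖A_4−P‖² = 1.0000 ≈ L_4² = 1.0000 ✓

(5.0000, 5.0000)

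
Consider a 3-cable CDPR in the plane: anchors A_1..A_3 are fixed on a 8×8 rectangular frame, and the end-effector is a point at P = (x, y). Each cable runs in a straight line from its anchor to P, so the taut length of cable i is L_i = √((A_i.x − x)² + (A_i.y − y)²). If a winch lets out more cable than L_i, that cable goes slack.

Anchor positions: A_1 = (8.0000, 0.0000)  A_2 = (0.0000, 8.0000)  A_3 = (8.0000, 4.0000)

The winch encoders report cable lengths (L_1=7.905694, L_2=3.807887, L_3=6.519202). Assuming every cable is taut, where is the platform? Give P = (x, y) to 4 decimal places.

(1.5000, 4.5000)

circle eqns → linear via eq_j − eq_1; set k_j = A_j·A_j − L_j²
k_1 = 64.0000+0.0000−62.5000 = 1.5000
16.0000·x − 16.0000·y = k_1−k_2 = -48.0000
0.0000·x − 8.0000·y = k_1−k_3 = -36.0000
solve first two rows → x=1.5000, y=4.5000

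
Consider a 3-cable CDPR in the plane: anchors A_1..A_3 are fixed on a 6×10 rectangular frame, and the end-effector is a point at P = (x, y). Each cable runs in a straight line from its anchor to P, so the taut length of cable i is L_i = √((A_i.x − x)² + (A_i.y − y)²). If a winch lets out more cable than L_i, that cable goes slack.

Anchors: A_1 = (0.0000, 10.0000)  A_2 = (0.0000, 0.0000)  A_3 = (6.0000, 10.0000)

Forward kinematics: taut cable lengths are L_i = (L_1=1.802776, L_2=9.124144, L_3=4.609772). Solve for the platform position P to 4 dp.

(1.5000, 9.0000)

expand ‖A_i−P‖²=L_i² and subtract eq 1 (c_i ≔ ‖A_i‖²−L_i²)
c_1 = 0.0000+100.0000−3.2500 = 96.7500
eq1−eq2 → [0.0000  20.0000]·P = 180.0000
eq1−eq3 → [-12.0000  0.0000]·P = -18.0000
2×2 solve → P = (1.5000, 9.0000)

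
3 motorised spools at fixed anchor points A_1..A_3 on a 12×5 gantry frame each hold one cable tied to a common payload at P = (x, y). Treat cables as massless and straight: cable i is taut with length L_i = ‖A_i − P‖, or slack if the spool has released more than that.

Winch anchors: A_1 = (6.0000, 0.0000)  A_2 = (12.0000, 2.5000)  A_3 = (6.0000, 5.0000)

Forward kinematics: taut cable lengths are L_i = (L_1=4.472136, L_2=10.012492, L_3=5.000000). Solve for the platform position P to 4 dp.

each cable: (A_i−P)·(A_i−P) = L_i²; let k_i = ‖A_i‖²−L_i²
k_1 = 36.0000+0.0000−20.0000 = 16.0000
row 1: -12.0000x − 5.0000y = -34.0000  (k_2=50.0000)
row 2: 0.0000x − 10.0000y = -20.0000  (k_3=36.0000)
Cramer on rows 1–2 → x = 2.0000, y = 2.0000

(2.0000, 2.0000)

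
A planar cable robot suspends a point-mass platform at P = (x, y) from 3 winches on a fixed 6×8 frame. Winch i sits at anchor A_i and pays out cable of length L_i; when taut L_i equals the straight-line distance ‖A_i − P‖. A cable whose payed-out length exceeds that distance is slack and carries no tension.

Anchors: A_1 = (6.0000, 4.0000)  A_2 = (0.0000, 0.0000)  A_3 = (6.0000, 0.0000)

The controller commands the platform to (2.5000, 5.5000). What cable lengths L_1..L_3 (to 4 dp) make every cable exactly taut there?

cable 1: Δx=3.5000, Δy=-1.5000; L_1 = √(Δx²+Δy²) = 3.8079
cable 2: Δx=-2.5000, Δy=-5.5000; L_2 = √(Δx²+Δy²) = 6.0415
cable 3: Δx=3.5000, Δy=-5.5000; L_3 = √(Δx²+Δy²) = 6.5192

(3.8079, 6.0415, 6.5192)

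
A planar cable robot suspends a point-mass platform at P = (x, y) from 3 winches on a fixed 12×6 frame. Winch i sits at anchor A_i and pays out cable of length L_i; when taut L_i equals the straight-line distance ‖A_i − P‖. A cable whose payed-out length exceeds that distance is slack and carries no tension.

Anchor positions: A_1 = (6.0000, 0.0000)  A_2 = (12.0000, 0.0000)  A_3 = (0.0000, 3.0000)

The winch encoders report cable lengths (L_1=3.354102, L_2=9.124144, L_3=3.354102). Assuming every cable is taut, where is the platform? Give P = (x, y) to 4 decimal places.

(3.0000, 1.5000)

expand ‖A_i−P‖²=L_i² and subtract eq 1 (k_i ≔ ‖A_i‖²−L_i²)
k_1 = 36.0000+0.0000−11.2500 = 24.7500
eq1−eq2 → [-12.0000  0.0000]·P = -36.0000
eq1−eq3 → [12.0000  -6.0000]·P = 27.0000
2×2 solve → P = (3.0000, 1.5000)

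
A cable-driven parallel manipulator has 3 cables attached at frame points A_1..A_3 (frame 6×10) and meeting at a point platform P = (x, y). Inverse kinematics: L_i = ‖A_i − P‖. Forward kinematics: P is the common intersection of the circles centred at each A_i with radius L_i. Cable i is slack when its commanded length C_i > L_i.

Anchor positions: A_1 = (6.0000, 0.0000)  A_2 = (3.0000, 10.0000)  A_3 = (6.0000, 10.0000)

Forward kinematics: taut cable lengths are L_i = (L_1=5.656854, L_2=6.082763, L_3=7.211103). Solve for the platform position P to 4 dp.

(2.0000, 4.0000)

each cable: (A_i−P)·(A_i−P) = L_i²; let k_i = ‖A_i‖²−L_i²
k_1 = 36.0000+0.0000−32.0000 = 4.0000
row 1: 6.0000x − 20.0000y = -68.0000  (k_2=72.0000)
row 2: 0.0000x − 20.0000y = -80.0000  (k_3=84.0000)
Cramer on rows 1–2 → x = 2.0000, y = 4.0000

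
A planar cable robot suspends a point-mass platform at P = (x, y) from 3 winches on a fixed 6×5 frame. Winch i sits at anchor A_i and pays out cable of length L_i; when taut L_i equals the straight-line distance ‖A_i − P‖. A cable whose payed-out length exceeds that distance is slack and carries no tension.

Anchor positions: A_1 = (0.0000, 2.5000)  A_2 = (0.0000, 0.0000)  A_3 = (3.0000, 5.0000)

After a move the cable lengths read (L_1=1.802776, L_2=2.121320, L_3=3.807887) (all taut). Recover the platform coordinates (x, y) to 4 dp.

(1.5000, 1.5000)

each cable: (A_i−P)·(A_i−P) = L_i²; let k_i = ‖A_i‖²−L_i²
k_1 = 0.0000+6.2500−3.2500 = 3.0000
row 1: 0.0000x + 5.0000y = 7.5000  (k_2=-4.5000)
row 2: -6.0000x − 5.0000y = -16.5000  (k_3=19.5000)
Cramer on rows 1–2 → x = 1.5000, y = 1.5000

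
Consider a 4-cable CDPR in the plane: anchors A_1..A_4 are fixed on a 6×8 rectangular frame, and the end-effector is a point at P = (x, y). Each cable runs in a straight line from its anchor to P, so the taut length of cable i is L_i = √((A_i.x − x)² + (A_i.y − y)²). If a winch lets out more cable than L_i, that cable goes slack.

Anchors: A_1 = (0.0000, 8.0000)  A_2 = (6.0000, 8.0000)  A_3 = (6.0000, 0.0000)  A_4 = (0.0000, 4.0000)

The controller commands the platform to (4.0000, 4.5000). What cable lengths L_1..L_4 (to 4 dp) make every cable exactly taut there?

cable 1: Δx=-4.0000, Δy=3.5000; L_1 = √(Δx²+Δy²) = 5.3151
cable 2: Δx=2.0000, Δy=3.5000; L_2 = √(Δx²+Δy²) = 4.0311
cable 3: Δx=2.0000, Δy=-4.5000; L_3 = √(Δx²+Δy²) = 4.9244
cable 4: Δx=-4.0000, Δy=-0.5000; L_4 = √(Δx²+Δy²) = 4.0311

(5.3151, 4.0311, 4.9244, 4.0311)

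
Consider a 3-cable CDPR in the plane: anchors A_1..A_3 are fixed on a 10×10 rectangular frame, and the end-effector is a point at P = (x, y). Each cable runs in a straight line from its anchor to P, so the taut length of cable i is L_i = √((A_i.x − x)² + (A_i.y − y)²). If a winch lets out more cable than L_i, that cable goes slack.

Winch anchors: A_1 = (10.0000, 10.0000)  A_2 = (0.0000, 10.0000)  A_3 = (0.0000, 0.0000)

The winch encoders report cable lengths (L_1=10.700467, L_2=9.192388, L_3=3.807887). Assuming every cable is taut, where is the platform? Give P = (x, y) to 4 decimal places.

(3.5000, 1.5000)

expand ‖A_i−P‖²=L_i² and subtract eq 1 (q_i ≔ ‖A_i‖²−L_i²)
q_1 = 100.0000+100.0000−114.5000 = 85.5000
eq1−eq2 → [20.0000  0.0000]·P = 70.0000
eq1−eq3 → [20.0000  20.0000]·P = 100.0000
2×2 solve → P = (3.5000, 1.5000)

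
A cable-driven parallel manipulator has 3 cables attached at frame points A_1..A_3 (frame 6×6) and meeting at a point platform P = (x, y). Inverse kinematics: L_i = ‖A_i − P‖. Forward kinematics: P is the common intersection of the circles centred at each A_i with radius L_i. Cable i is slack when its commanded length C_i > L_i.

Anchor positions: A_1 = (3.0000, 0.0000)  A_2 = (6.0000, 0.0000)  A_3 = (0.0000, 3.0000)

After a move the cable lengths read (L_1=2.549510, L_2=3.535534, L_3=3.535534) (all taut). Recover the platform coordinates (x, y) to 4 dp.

(3.5000, 2.5000)

circle eqns → linear via eq_j − eq_1; set c_j = A_j·A_j − L_j²
c_1 = 9.0000+0.0000−6.5000 = 2.5000
-6.0000·x + 0.0000·y = c_1−c_2 = -21.0000
6.0000·x − 6.0000·y = c_1−c_3 = 6.0000
solve first two rows → x=3.5000, y=2.5000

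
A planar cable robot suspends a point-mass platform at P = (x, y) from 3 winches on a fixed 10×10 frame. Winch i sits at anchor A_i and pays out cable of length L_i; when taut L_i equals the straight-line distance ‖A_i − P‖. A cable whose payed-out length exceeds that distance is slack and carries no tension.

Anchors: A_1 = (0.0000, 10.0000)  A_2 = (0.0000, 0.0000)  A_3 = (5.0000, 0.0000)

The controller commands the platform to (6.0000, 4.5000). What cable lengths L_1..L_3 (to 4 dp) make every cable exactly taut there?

(8.1394, 7.5000, 4.6098)

L_1 = √((0.0000−6.0000)² + (10.0000−4.5000)²) = 8.1394
L_2 = √((0.0000−6.0000)² + (0.0000−4.5000)²) = 7.5000
L_3 = √((5.0000−6.0000)² + (0.0000−4.5000)²) = 4.6098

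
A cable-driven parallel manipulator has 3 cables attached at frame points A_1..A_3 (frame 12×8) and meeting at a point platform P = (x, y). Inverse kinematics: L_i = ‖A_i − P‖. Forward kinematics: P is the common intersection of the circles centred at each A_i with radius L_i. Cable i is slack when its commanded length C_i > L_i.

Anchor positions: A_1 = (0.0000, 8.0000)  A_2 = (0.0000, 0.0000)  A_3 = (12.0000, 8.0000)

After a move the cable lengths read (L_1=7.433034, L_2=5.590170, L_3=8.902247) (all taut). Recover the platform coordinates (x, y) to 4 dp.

(5.0000, 2.5000)

each cable: (A_i−P)·(A_i−P) = L_i²; let k_i = ‖A_i‖²−L_i²
k_1 = 0.0000+64.0000−55.2500 = 8.7500
row 1: 0.0000x + 16.0000y = 40.0000  (k_2=-31.2500)
row 2: -24.0000x + 0.0000y = -120.0000  (k_3=128.7500)
Cramer on rows 1–2 → x = 5.0000, y = 2.5000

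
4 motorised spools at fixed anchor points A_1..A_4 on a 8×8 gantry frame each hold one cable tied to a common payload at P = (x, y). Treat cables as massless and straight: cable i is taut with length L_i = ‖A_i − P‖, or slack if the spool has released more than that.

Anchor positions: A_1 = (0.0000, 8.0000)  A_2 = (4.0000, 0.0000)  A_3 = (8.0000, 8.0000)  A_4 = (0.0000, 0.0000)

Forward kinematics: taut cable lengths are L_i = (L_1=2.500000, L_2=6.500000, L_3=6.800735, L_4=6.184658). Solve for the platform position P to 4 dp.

each cable: (A_i−P)·(A_i−P) = L_i²; let q_i = ‖A_i‖²−L_i²
q_1 = 0.0000+64.0000−6.2500 = 57.7500
row 1: -8.0000x + 16.0000y = 84.0000  (q_2=-26.2500)
row 2: -16.0000x + 0.0000y = -24.0000  (q_3=81.7500)
row 3: 0.0000x + 16.0000y = 96.0000  (q_4=-38.2500)
Cramer on rows 1–2 → x = 1.5000, y = 6.0000
check cable 4: ‖A_4−P‖² = 38.2500 ≈ L_4² = 38.2500 ✓

(1.5000, 6.0000)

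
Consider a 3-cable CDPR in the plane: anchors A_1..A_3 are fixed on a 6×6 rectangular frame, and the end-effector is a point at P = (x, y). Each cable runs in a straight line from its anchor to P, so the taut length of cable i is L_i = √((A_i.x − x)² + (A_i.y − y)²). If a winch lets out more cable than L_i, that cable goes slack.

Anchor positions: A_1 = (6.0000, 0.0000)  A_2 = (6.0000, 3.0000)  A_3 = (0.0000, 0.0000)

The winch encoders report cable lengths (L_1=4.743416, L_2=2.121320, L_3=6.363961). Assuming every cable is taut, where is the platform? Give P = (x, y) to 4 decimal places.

circle eqns → linear via eq_j − eq_1; set q_j = A_j·A_j − L_j²
q_1 = 36.0000+0.0000−22.5000 = 13.5000
0.0000·x − 6.0000·y = q_1−q_2 = -27.0000
12.0000·x + 0.0000·y = q_1−q_3 = 54.0000
solve first two rows → x=4.5000, y=4.5000

(4.5000, 4.5000)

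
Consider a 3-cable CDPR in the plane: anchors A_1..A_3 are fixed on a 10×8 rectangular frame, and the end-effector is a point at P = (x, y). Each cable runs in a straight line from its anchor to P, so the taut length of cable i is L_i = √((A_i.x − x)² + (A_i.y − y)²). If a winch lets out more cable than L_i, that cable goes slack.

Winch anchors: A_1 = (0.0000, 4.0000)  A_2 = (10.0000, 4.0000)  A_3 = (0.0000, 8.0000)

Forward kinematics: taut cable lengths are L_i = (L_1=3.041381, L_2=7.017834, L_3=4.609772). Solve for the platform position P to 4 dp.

(3.0000, 4.5000)

circle eqns → linear via eq_j − eq_1; set q_j = A_j·A_j − L_j²
q_1 = 0.0000+16.0000−9.2500 = 6.7500
-20.0000·x + 0.0000·y = q_1−q_2 = -60.0000
0.0000·x − 8.0000·y = q_1−q_3 = -36.0000
solve first two rows → x=3.0000, y=4.5000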